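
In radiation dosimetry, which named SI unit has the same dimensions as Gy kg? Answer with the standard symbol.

Gy = J/kg (absorbed dose = energy per mass),
    = m²·s⁻².
Combining: Gy·kg = (m²·s⁻²) · kg = kg·m²·s⁻².
kg·m²·s⁻² is the base-SI form of the joule.

J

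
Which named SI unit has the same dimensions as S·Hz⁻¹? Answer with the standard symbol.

S = 1/Ω (conductance is reciprocal resistance),
    = kg⁻¹·m⁻²·s³·A².
Hz = 1/s = s⁻¹ (frequency is cycles per second).
So Hz⁻¹ = s.
Combining: S·Hz⁻¹ = (kg⁻¹·m⁻²·s³·A²) · s = kg⁻¹·m⁻²·s⁴·A².
kg⁻¹·m⁻²·s⁴·A² is the base-SI form of the farad.

F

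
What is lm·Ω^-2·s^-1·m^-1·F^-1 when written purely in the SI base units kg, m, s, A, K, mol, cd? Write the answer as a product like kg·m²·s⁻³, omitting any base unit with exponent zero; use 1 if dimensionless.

lm = cd.
Ω = kg·m²·s⁻³·A⁻².
So Ω⁻² = kg⁻²·m⁻⁴·s⁶·A⁴.
F = kg⁻¹·m⁻²·s⁴·A².
So F⁻¹ = kg·m²·s⁻⁴·A⁻².
Combining: lm·Ω⁻²·s⁻¹·m⁻¹·F⁻¹ = cd · (kg⁻²·m⁻⁴·s⁶·A⁴) · s⁻¹ · m⁻¹ · (kg·m²·s⁻⁴·A⁻²) = kg⁻¹·m⁻³·s·A²·cd.

kg⁻¹·m⁻³·s·A²·cd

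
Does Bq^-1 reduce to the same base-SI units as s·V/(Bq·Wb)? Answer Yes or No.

Yes

Left side:
  Bq = 1/s = s⁻¹ (activity is decays per second).
  So Bq⁻¹ = s.
Right side:
  Bq = s⁻¹.
  So Bq⁻¹ = s.
  V = kg·m²·s⁻³·A⁻¹.
  Wb = kg·m²·s⁻²·A⁻¹.
  So Wb⁻¹ = kg⁻¹·m⁻²·s²·A.
  Combining: Bq⁻¹·s·V·Wb⁻¹ = s · s · (kg·m²·s⁻³·A⁻¹) · (kg⁻¹·m⁻²·s²·A) = s.
Both reduce to s.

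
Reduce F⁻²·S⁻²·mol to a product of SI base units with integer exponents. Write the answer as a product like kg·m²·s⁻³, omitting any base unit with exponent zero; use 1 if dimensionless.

kg⁴·m⁸·s⁻¹⁴·A⁻⁸·mol

F = kg⁻¹·m⁻²·s⁴·A².
So F⁻² = kg²·m⁴·s⁻⁸·A⁻⁴.
S = kg⁻¹·m⁻²·s³·A².
So S⁻² = kg²·m⁴·s⁻⁶·A⁻⁴.
Combining: F⁻²·S⁻²·mol = (kg²·m⁴·s⁻⁸·A⁻⁴) · (kg²·m⁴·s⁻⁶·A⁻⁴) · mol = kg⁴·m⁸·s⁻¹⁴·A⁻⁸·mol.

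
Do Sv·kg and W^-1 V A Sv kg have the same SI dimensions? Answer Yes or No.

Left side:
  Sv = J/kg (equivalent dose = energy per mass),
      = m²·s⁻².
  Combining: Sv·kg = (m²·s⁻²) · kg = kg·m²·s⁻².
Right side:
  W = J/s (power = energy per time),
      = kg·m²·s⁻³.
  So W⁻¹ = kg⁻¹·m⁻²·s³.
  V = W/A (potential = power per current),
      = kg·m²·s⁻³·A⁻¹.
  Sv = J/kg (equivalent dose = energy per mass),
      = m²·s⁻².
  Combining: W⁻¹·V·A·Sv·kg = (kg⁻¹·m⁻²·s³) · (kg·m²·s⁻³·A⁻¹) · A · (m²·s⁻²) · kg = kg·m²·s⁻².
Both reduce to kg·m²·s⁻².

Yes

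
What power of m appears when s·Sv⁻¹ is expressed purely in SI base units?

Sv = m²·s⁻².
So Sv⁻¹ = m⁻²·s².
Combining: s·Sv⁻¹ = s · (m⁻²·s²) = m⁻²·s³.
The exponent of m is -2.

-2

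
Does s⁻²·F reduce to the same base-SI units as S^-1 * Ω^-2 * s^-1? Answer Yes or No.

Yes

Left side:
  F = C/V (capacitance = charge per voltage),
      = A·s/(kg·m²·s⁻³·A⁻¹) (substituting C and V),
      = kg⁻¹·m⁻²·s⁴·A².
  Combining: s⁻²·F = s⁻² · (kg⁻¹·m⁻²·s⁴·A²) = kg⁻¹·m⁻²·s²·A².
Right side:
  S = kg⁻¹·m⁻²·s³·A².
  So S⁻¹ = kg·m²·s⁻³·A⁻².
  Ω = kg·m²·s⁻³·A⁻².
  So Ω⁻² = kg⁻²·m⁻⁴·s⁶·A⁴.
  Combining: S⁻¹·Ω⁻²·s⁻¹ = (kg·m²·s⁻³·A⁻²) · (kg⁻²·m⁻⁴·s⁶·A⁴) · s⁻¹ = kg⁻¹·m⁻²·s²·A².
Both reduce to kg⁻¹·m⁻²·s²·A².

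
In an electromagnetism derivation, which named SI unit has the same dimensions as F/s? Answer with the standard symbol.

F = kg⁻¹·m⁻²·s⁴·A².
Combining: s⁻¹·F = s⁻¹ · (kg⁻¹·m⁻²·s⁴·A²) = kg⁻¹·m⁻²·s³·A².
kg⁻¹·m⁻²·s³·A² is the base-SI form of the siemens.

S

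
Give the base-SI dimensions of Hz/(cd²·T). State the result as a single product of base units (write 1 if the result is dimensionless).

kg⁻¹·s·A·cd⁻²

Hz = s⁻¹.
T = kg·s⁻²·A⁻¹.
So T⁻¹ = kg⁻¹·s²·A.
Combining: cd⁻²·Hz·T⁻¹ = cd⁻² · s⁻¹ · (kg⁻¹·s²·A) = kg⁻¹·s·A·cd⁻².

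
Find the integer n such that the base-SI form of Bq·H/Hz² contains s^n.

Bq = 1/s = s⁻¹ (activity is decays per second).
H = Wb/A (inductance = flux per current),
    = kg·m²·s⁻²·A⁻².
Hz = 1/s = s⁻¹ (frequency is cycles per second).
So Hz⁻² = s².
Combining: Bq·H·Hz⁻² = s⁻¹ · (kg·m²·s⁻²·A⁻²) · s² = kg·m²·s⁻¹·A⁻².
The exponent of s is -1.

-1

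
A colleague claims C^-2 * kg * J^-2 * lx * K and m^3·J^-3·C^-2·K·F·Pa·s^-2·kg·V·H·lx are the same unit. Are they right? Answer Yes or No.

Left side:
  C = A·s = s·A (charge = current × time).
  So C⁻² = s⁻²·A⁻².
  J = N·m (work = force × distance),
      = kg·m²·s⁻².
  So J⁻² = kg⁻²·m⁻⁴·s⁴.
  lx = lm/m² (illuminance = luminous flux per area),
      = m⁻²·cd.
  Combining: C⁻²·kg·J⁻²·lx·K = (s⁻²·A⁻²) · kg · (kg⁻²·m⁻⁴·s⁴) · (m⁻²·cd) · K = kg⁻¹·m⁻⁶·s²·A⁻²·K·cd.
Right side:
  J = kg·m²·s⁻².
  So J⁻³ = kg⁻³·m⁻⁶·s⁶.
  C = s·A.
  So C⁻² = s⁻²·A⁻².
  F = kg⁻¹·m⁻²·s⁴·A².
  Pa = kg·m⁻¹·s⁻².
  V = kg·m²·s⁻³·A⁻¹.
  H = kg·m²·s⁻²·A⁻².
  lx = m⁻²·cd.
  Combining: m³·J⁻³·C⁻²·K·F·Pa·s⁻²·kg·V·H·lx = m³ · (kg⁻³·m⁻⁶·s⁶) · (s⁻²·A⁻²) · K · (kg⁻¹·m⁻²·s⁴·A²) · (kg·m⁻¹·s⁻²) · s⁻² · kg · (kg·m²·s⁻³·A⁻¹) · (kg·m²·s⁻²·A⁻²) · (m⁻²·cd) = m⁻⁴·s⁻¹·A⁻³·K·cd.
Left is kg⁻¹·m⁻⁶·s²·A⁻²·K·cd; right is m⁻⁴·s⁻¹·A⁻³·K·cd — different.

No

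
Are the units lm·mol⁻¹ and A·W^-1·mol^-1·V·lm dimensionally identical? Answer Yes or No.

Left side:
  lm = cd·sr = cd (luminous flux; sr is dimensionless).
  Combining: lm·mol⁻¹ = cd · mol⁻¹ = mol⁻¹·cd.
Right side:
  W = J/s (power = energy per time),
      = kg·m²·s⁻³.
  So W⁻¹ = kg⁻¹·m⁻²·s³.
  V = W/A (potential = power per current),
      = kg·m²·s⁻³·A⁻¹.
  lm = cd·sr = cd (luminous flux; sr is dimensionless).
  Combining: A·W⁻¹·mol⁻¹·V·lm = A · (kg⁻¹·m⁻²·s³) · mol⁻¹ · (kg·m²·s⁻³·A⁻¹) · cd = mol⁻¹·cd.
Both reduce to mol⁻¹·cd.

Yes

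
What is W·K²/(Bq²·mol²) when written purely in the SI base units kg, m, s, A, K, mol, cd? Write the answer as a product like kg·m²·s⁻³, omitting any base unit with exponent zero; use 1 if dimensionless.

kg·m²·s⁻¹·K²·mol⁻²

W = J/s (power = energy per time),
    = kg·m²·s⁻³.
Bq = 1/s = s⁻¹ (activity is decays per second).
So Bq⁻² = s².
Combining: W·Bq⁻²·K²·mol⁻² = (kg·m²·s⁻³) · s² · K² · mol⁻² = kg·m²·s⁻¹·K²·mol⁻².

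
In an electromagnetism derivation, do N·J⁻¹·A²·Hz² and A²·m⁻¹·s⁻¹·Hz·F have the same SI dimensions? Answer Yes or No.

Left side:
  N = kg·m/s² = kg·m·s⁻² (force = mass × acceleration).
  J = N·m (work = force × distance),
      = kg·m²·s⁻².
  So J⁻¹ = kg⁻¹·m⁻²·s².
  Hz = 1/s = s⁻¹ (frequency is cycles per second).
  So Hz² = s⁻².
  Combining: N·J⁻¹·A²·Hz² = (kg·m·s⁻²) · (kg⁻¹·m⁻²·s²) · A² · s⁻² = m⁻¹·s⁻²·A².
Right side:
  Hz = s⁻¹.
  F = kg⁻¹·m⁻²·s⁴·A².
  Combining: A²·m⁻¹·s⁻¹·Hz·F = A² · m⁻¹ · s⁻¹ · s⁻¹ · (kg⁻¹·m⁻²·s⁴·A²) = kg⁻¹·m⁻³·s²·A⁴.
Left is m⁻¹·s⁻²·A²; right is kg⁻¹·m⁻³·s²·A⁴ — different.

No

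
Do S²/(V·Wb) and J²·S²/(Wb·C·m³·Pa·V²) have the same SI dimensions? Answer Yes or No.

Yes

Left side:
  V = W/A (potential = power per current),
      = kg·m²·s⁻³·A⁻¹.
  So V⁻¹ = kg⁻¹·m⁻²·s³·A.
  S = 1/Ω (conductance is reciprocal resistance),
      = kg⁻¹·m⁻²·s³·A².
  So S² = kg⁻²·m⁻⁴·s⁶·A⁴.
  Wb = V·s (flux: a volt is a weber per second),
      = kg·m²·s⁻²·A⁻¹.
  So Wb⁻¹ = kg⁻¹·m⁻²·s²·A.
  Combining: V⁻¹·S²·Wb⁻¹ = (kg⁻¹·m⁻²·s³·A) · (kg⁻²·m⁻⁴·s⁶·A⁴) · (kg⁻¹·m⁻²·s²·A) = kg⁻⁴·m⁻⁸·s¹¹·A⁶.
Right side:
  Wb = kg·m²·s⁻²·A⁻¹.
  So Wb⁻¹ = kg⁻¹·m⁻²·s²·A.
  J = kg·m²·s⁻².
  So J² = kg²·m⁴·s⁻⁴.
  C = s·A.
  So C⁻¹ = s⁻¹·A⁻¹.
  Pa = kg·m⁻¹·s⁻².
  So Pa⁻¹ = kg⁻¹·m·s².
  V = kg·m²·s⁻³·A⁻¹.
  So V⁻² = kg⁻²·m⁻⁴·s⁶·A².
  S = kg⁻¹·m⁻²·s³·A².
  So S² = kg⁻²·m⁻⁴·s⁶·A⁴.
  Combining: Wb⁻¹·J²·C⁻¹·m⁻³·Pa⁻¹·V⁻²·S² = (kg⁻¹·m⁻²·s²·A) · (kg²·m⁴·s⁻⁴) · (s⁻¹·A⁻¹) · m⁻³ · (kg⁻¹·m·s²) · (kg⁻²·m⁻⁴·s⁶·A²) · (kg⁻²·m⁻⁴·s⁶·A⁴) = kg⁻⁴·m⁻⁸·s¹¹·A⁶.
Both reduce to kg⁻⁴·m⁻⁸·s¹¹·A⁶.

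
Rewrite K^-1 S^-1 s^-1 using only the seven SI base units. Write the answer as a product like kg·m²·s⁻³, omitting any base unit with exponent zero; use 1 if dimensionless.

S = kg⁻¹·m⁻²·s³·A².
So S⁻¹ = kg·m²·s⁻³·A⁻².
Combining: K⁻¹·S⁻¹·s⁻¹ = K⁻¹ · (kg·m²·s⁻³·A⁻²) · s⁻¹ = kg·m²·s⁻⁴·A⁻²·K⁻¹.

kg·m²·s⁻⁴·A⁻²·K⁻¹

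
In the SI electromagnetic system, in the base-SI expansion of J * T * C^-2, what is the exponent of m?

2

J = kg·m²·s⁻².
T = kg·s⁻²·A⁻¹.
C = s·A.
So C⁻² = s⁻²·A⁻².
Combining: J·T·C⁻² = (kg·m²·s⁻²) · (kg·s⁻²·A⁻¹) · (s⁻²·A⁻²) = kg²·m²·s⁻⁶·A⁻³.
The exponent of m is 2.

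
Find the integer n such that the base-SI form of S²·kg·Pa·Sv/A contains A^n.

3

S = 1/Ω (conductance is reciprocal resistance),
    = kg⁻¹·m⁻²·s³·A².
So S² = kg⁻²·m⁻⁴·s⁶·A⁴.
Pa = N/m² (pressure = force per area),
    = kg·m⁻¹·s⁻².
Sv = J/kg (equivalent dose = energy per mass),
    = m²·s⁻².
Combining: S²·kg·Pa·Sv·A⁻¹ = (kg⁻²·m⁻⁴·s⁶·A⁴) · kg · (kg·m⁻¹·s⁻²) · (m²·s⁻²) · A⁻¹ = m⁻³·s²·A³.
The exponent of A is 3.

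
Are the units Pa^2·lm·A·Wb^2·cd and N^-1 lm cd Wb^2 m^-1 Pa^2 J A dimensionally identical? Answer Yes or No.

Left side:
  Pa = N/m² (pressure = force per area),
      = kg·m⁻¹·s⁻².
  So Pa² = kg²·m⁻²·s⁻⁴.
  lm = cd·sr = cd (luminous flux; sr is dimensionless).
  Wb = V·s (flux: a volt is a weber per second),
      = kg·m²·s⁻²·A⁻¹.
  So Wb² = kg²·m⁴·s⁻⁴·A⁻².
  Combining: Pa²·lm·A·Wb²·cd = (kg²·m⁻²·s⁻⁴) · cd · A · (kg²·m⁴·s⁻⁴·A⁻²) · cd = kg⁴·m²·s⁻⁸·A⁻¹·cd².
Right side:
  N = kg·m·s⁻².
  So N⁻¹ = kg⁻¹·m⁻¹·s².
  lm = cd.
  Wb = kg·m²·s⁻²·A⁻¹.
  So Wb² = kg²·m⁴·s⁻⁴·A⁻².
  Pa = kg·m⁻¹·s⁻².
  So Pa² = kg²·m⁻²·s⁻⁴.
  J = kg·m²·s⁻².
  Combining: N⁻¹·lm·cd·Wb²·m⁻¹·Pa²·J·A = (kg⁻¹·m⁻¹·s²) · cd · cd · (kg²·m⁴·s⁻⁴·A⁻²) · m⁻¹ · (kg²·m⁻²·s⁻⁴) · (kg·m²·s⁻²) · A = kg⁴·m²·s⁻⁸·A⁻¹·cd².
Both reduce to kg⁴·m²·s⁻⁸·A⁻¹·cd².

Yes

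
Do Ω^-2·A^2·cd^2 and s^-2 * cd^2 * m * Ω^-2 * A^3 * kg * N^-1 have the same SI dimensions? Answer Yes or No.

Left side:
  Ω = V/A (resistance = voltage per current),
      = kg·m²·s⁻³·A⁻².
  So Ω⁻² = kg⁻²·m⁻⁴·s⁶·A⁴.
  Combining: Ω⁻²·A²·cd² = (kg⁻²·m⁻⁴·s⁶·A⁴) · A² · cd² = kg⁻²·m⁻⁴·s⁶·A⁶·cd².
Right side:
  Ω = kg·m²·s⁻³·A⁻².
  So Ω⁻² = kg⁻²·m⁻⁴·s⁶·A⁴.
  N = kg·m·s⁻².
  So N⁻¹ = kg⁻¹·m⁻¹·s².
  Combining: s⁻²·cd²·m·Ω⁻²·A³·kg·N⁻¹ = s⁻² · cd² · m · (kg⁻²·m⁻⁴·s⁶·A⁴) · A³ · kg · (kg⁻¹·m⁻¹·s²) = kg⁻²·m⁻⁴·s⁶·A⁷·cd².
Left is kg⁻²·m⁻⁴·s⁶·A⁶·cd²; right is kg⁻²·m⁻⁴·s⁶·A⁷·cd² — different.

No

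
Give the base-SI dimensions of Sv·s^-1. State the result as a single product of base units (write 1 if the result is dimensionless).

Sv = m²·s⁻².
Combining: Sv·s⁻¹ = (m²·s⁻²) · s⁻¹ = m²·s⁻³.

m²·s⁻³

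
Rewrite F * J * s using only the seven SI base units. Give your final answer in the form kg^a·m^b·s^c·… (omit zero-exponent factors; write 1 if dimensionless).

s³·A²

F = kg⁻¹·m⁻²·s⁴·A².
J = kg·m²·s⁻².
Combining: F·J·s = (kg⁻¹·m⁻²·s⁴·A²) · (kg·m²·s⁻²) · s = s³·A².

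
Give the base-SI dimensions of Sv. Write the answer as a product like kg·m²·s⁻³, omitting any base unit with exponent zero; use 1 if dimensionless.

Sv = J/kg (equivalent dose = energy per mass),
    = m²·s⁻².

m²·s⁻²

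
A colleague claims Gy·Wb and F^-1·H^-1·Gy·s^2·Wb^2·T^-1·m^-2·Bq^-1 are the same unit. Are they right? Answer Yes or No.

No

Left side:
  Gy = m²·s⁻².
  Wb = kg·m²·s⁻²·A⁻¹.
  Combining: Gy·Wb = (m²·s⁻²) · (kg·m²·s⁻²·A⁻¹) = kg·m⁴·s⁻⁴·A⁻¹.
Right side:
  F = kg⁻¹·m⁻²·s⁴·A².
  So F⁻¹ = kg·m²·s⁻⁴·A⁻².
  H = kg·m²·s⁻²·A⁻².
  So H⁻¹ = kg⁻¹·m⁻²·s²·A².
  Gy = m²·s⁻².
  Wb = kg·m²·s⁻²·A⁻¹.
  So Wb² = kg²·m⁴·s⁻⁴·A⁻².
  T = kg·s⁻²·A⁻¹.
  So T⁻¹ = kg⁻¹·s²·A.
  Bq = s⁻¹.
  So Bq⁻¹ = s.
  Combining: F⁻¹·H⁻¹·Gy·s²·Wb²·T⁻¹·m⁻²·Bq⁻¹ = (kg·m²·s⁻⁴·A⁻²) · (kg⁻¹·m⁻²·s²·A²) · (m²·s⁻²) · s² · (kg²·m⁴·s⁻⁴·A⁻²) · (kg⁻¹·s²·A) · m⁻² · s = kg·m⁴·s⁻³·A⁻¹.
Left is kg·m⁴·s⁻⁴·A⁻¹; right is kg·m⁴·s⁻³·A⁻¹ — different.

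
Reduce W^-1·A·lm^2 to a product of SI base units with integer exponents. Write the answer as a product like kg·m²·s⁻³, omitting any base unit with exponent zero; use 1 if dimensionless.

kg⁻¹·m⁻²·s³·A·cd²

W = kg·m²·s⁻³.
So W⁻¹ = kg⁻¹·m⁻²·s³.
lm = cd.
So lm² = cd².
Combining: W⁻¹·A·lm² = (kg⁻¹·m⁻²·s³) · A · cd² = kg⁻¹·m⁻²·s³·A·cd².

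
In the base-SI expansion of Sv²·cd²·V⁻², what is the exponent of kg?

-2

Sv = J/kg (equivalent dose = energy per mass),
    = m²·s⁻².
So Sv² = m⁴·s⁻⁴.
V = W/A (potential = power per current),
    = kg·m²·s⁻³·A⁻¹.
So V⁻² = kg⁻²·m⁻⁴·s⁶·A².
Combining: Sv²·cd²·V⁻² = (m⁴·s⁻⁴) · cd² · (kg⁻²·m⁻⁴·s⁶·A²) = kg⁻²·s²·A²·cd².
The exponent of kg is -2.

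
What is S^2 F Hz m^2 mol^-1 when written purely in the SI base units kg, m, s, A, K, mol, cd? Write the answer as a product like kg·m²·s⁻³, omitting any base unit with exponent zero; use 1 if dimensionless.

kg⁻³·m⁻⁴·s⁹·A⁶·mol⁻¹

S = 1/Ω (conductance is reciprocal resistance),
    = kg⁻¹·m⁻²·s³·A².
So S² = kg⁻²·m⁻⁴·s⁶·A⁴.
F = C/V (capacitance = charge per voltage),
    = A·s/(kg·m²·s⁻³·A⁻¹) (substituting C and V),
    = kg⁻¹·m⁻²·s⁴·A².
Hz = 1/s = s⁻¹ (frequency is cycles per second).
Combining: S²·F·Hz·m²·mol⁻¹ = (kg⁻²·m⁻⁴·s⁶·A⁴) · (kg⁻¹·m⁻²·s⁴·A²) · s⁻¹ · m² · mol⁻¹ = kg⁻³·m⁻⁴·s⁹·A⁶·mol⁻¹.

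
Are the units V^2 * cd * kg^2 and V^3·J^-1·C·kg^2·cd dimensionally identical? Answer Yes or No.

Yes

Left side:
  V = W/A (potential = power per current),
      = kg·m²·s⁻³·A⁻¹.
  So V² = kg²·m⁴·s⁻⁶·A⁻².
  Combining: V²·cd·kg² = (kg²·m⁴·s⁻⁶·A⁻²) · cd · kg² = kg⁴·m⁴·s⁻⁶·A⁻²·cd.
Right side:
  V = kg·m²·s⁻³·A⁻¹.
  So V³ = kg³·m⁶·s⁻⁹·A⁻³.
  J = kg·m²·s⁻².
  So J⁻¹ = kg⁻¹·m⁻²·s².
  C = s·A.
  Combining: V³·J⁻¹·C·kg²·cd = (kg³·m⁶·s⁻⁹·A⁻³) · (kg⁻¹·m⁻²·s²) · (s·A) · kg² · cd = kg⁴·m⁴·s⁻⁶·A⁻²·cd.
Both reduce to kg⁴·m⁴·s⁻⁶·A⁻²·cd.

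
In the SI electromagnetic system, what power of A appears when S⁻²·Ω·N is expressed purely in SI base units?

S = 1/Ω (conductance is reciprocal resistance),
    = kg⁻¹·m⁻²·s³·A².
So S⁻² = kg²·m⁴·s⁻⁶·A⁻⁴.
Ω = V/A (resistance = voltage per current),
    = kg·m²·s⁻³·A⁻².
N = kg·m/s² = kg·m·s⁻² (force = mass × acceleration).
Combining: S⁻²·Ω·N = (kg²·m⁴·s⁻⁶·A⁻⁴) · (kg·m²·s⁻³·A⁻²) · (kg·m·s⁻²) = kg⁴·m⁷·s⁻¹¹·A⁻⁶.
The exponent of A is -6.

-6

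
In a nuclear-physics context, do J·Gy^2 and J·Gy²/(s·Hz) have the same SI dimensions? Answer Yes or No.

Yes

Left side:
  J = kg·m²·s⁻².
  Gy = m²·s⁻².
  So Gy² = m⁴·s⁻⁴.
  Combining: J·Gy² = (kg·m²·s⁻²) · (m⁴·s⁻⁴) = kg·m⁶·s⁻⁶.
Right side:
  J = N·m (work = force × distance),
      = kg·m²·s⁻².
  Gy = J/kg (absorbed dose = energy per mass),
      = m²·s⁻².
  So Gy² = m⁴·s⁻⁴.
  Hz = 1/s = s⁻¹ (frequency is cycles per second).
  So Hz⁻¹ = s.
  Combining: J·Gy²·s⁻¹·Hz⁻¹ = (kg·m²·s⁻²) · (m⁴·s⁻⁴) · s⁻¹ · s = kg·m⁶·s⁻⁶.
Both reduce to kg·m⁶·s⁻⁶.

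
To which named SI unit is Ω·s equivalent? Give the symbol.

H

Ω = V/A (resistance = voltage per current),
    = kg·m²·s⁻³·A⁻².
Combining: Ω·s = (kg·m²·s⁻³·A⁻²) · s = kg·m²·s⁻²·A⁻².
kg·m²·s⁻²·A⁻² is the base-SI form of the henry.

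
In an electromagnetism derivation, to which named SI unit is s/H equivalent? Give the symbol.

H = Wb/A (inductance = flux per current),
    = kg·m²·s⁻²·A⁻².
So H⁻¹ = kg⁻¹·m⁻²·s²·A².
Combining: H⁻¹·s = (kg⁻¹·m⁻²·s²·A²) · s = kg⁻¹·m⁻²·s³·A².
kg⁻¹·m⁻²·s³·A² is the base-SI form of the siemens.

S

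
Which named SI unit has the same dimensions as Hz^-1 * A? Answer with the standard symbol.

C

Hz = 1/s = s⁻¹ (frequency is cycles per second).
So Hz⁻¹ = s.
Combining: Hz⁻¹·A = s · A = s·A.
s·A is the base-SI form of the coulomb.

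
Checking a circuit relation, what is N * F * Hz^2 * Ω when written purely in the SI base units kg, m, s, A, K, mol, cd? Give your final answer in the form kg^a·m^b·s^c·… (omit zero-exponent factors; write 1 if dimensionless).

N = kg·m·s⁻².
F = kg⁻¹·m⁻²·s⁴·A².
Hz = s⁻¹.
So Hz² = s⁻².
Ω = kg·m²·s⁻³·A⁻².
Combining: N·F·Hz²·Ω = (kg·m·s⁻²) · (kg⁻¹·m⁻²·s⁴·A²) · s⁻² · (kg·m²·s⁻³·A⁻²) = kg·m·s⁻³.

kg·m·s⁻³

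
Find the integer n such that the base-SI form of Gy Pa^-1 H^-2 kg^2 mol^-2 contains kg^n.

-1

Gy = m²·s⁻².
Pa = kg·m⁻¹·s⁻².
So Pa⁻¹ = kg⁻¹·m·s².
H = kg·m²·s⁻²·A⁻².
So H⁻² = kg⁻²·m⁻⁴·s⁴·A⁴.
Combining: Gy·Pa⁻¹·H⁻²·kg²·mol⁻² = (m²·s⁻²) · (kg⁻¹·m·s²) · (kg⁻²·m⁻⁴·s⁴·A⁴) · kg² · mol⁻² = kg⁻¹·m⁻¹·s⁴·A⁴·mol⁻².
The exponent of kg is -1.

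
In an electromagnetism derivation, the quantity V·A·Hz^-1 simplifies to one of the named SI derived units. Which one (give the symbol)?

J

V = W/A (potential = power per current),
    = kg·m²·s⁻³·A⁻¹.
Hz = 1/s = s⁻¹ (frequency is cycles per second).
So Hz⁻¹ = s.
Combining: V·A·Hz⁻¹ = (kg·m²·s⁻³·A⁻¹) · A · s = kg·m²·s⁻².
kg·m²·s⁻² is the base-SI form of the joule.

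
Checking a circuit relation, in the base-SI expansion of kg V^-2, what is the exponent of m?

-4

V = W/A (potential = power per current),
    = kg·m²·s⁻³·A⁻¹.
So V⁻² = kg⁻²·m⁻⁴·s⁶·A².
Combining: kg·V⁻² = kg · (kg⁻²·m⁻⁴·s⁶·A²) = kg⁻¹·m⁻⁴·s⁶·A².
The exponent of m is -4.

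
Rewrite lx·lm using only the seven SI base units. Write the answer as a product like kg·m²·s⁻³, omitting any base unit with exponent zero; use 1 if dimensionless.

m⁻²·cd²

lx = m⁻²·cd.
lm = cd.
Combining: lx·lm = (m⁻²·cd) · cd = m⁻²·cd².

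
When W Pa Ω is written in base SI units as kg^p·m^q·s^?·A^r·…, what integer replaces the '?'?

-8

W = J/s (power = energy per time),
    = kg·m²·s⁻³.
Pa = N/m² (pressure = force per area),
    = kg·m⁻¹·s⁻².
Ω = V/A (resistance = voltage per current),
    = kg·m²·s⁻³·A⁻².
Combining: W·Pa·Ω = (kg·m²·s⁻³) · (kg·m⁻¹·s⁻²) · (kg·m²·s⁻³·A⁻²) = kg³·m³·s⁻⁸·A⁻².
The exponent of s is -8.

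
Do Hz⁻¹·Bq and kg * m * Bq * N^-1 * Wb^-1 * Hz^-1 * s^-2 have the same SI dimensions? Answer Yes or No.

No

Left side:
  Hz = 1/s = s⁻¹ (frequency is cycles per second).
  So Hz⁻¹ = s.
  Bq = 1/s = s⁻¹ (activity is decays per second).
  Combining: Hz⁻¹·Bq = s · s⁻¹ = 1.
Right side:
  Bq = s⁻¹.
  N = kg·m·s⁻².
  So N⁻¹ = kg⁻¹·m⁻¹·s².
  Wb = kg·m²·s⁻²·A⁻¹.
  So Wb⁻¹ = kg⁻¹·m⁻²·s²·A.
  Hz = s⁻¹.
  So Hz⁻¹ = s.
  Combining: kg·m·Bq·N⁻¹·Wb⁻¹·Hz⁻¹·s⁻² = kg · m · s⁻¹ · (kg⁻¹·m⁻¹·s²) · (kg⁻¹·m⁻²·s²·A) · s · s⁻² = kg⁻¹·m⁻²·s²·A.
Left is 1; right is kg⁻¹·m⁻²·s²·A — different.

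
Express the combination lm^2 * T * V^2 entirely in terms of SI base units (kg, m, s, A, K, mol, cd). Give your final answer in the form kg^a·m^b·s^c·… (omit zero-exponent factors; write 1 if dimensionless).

lm = cd.
So lm² = cd².
T = kg·s⁻²·A⁻¹.
V = kg·m²·s⁻³·A⁻¹.
So V² = kg²·m⁴·s⁻⁶·A⁻².
Combining: lm²·T·V² = cd² · (kg·s⁻²·A⁻¹) · (kg²·m⁴·s⁻⁶·A⁻²) = kg³·m⁴·s⁻⁸·A⁻³·cd².

kg³·m⁴·s⁻⁸·A⁻³·cd²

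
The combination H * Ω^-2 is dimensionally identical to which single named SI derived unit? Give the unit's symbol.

F

H = kg·m²·s⁻²·A⁻².
Ω = kg·m²·s⁻³·A⁻².
So Ω⁻² = kg⁻²·m⁻⁴·s⁶·A⁴.
Combining: H·Ω⁻² = (kg·m²·s⁻²·A⁻²) · (kg⁻²·m⁻⁴·s⁶·A⁴) = kg⁻¹·m⁻²·s⁴·A².
kg⁻¹·m⁻²·s⁴·A² is the base-SI form of the farad.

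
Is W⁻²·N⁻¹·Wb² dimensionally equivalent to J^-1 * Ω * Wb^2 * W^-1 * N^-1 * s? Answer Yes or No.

No

Left side:
  W = J/s (power = energy per time),
      = kg·m²·s⁻³.
  So W⁻² = kg⁻²·m⁻⁴·s⁶.
  N = kg·m/s² = kg·m·s⁻² (force = mass × acceleration).
  So N⁻¹ = kg⁻¹·m⁻¹·s².
  Wb = V·s (flux: a volt is a weber per second),
      = kg·m²·s⁻²·A⁻¹.
  So Wb² = kg²·m⁴·s⁻⁴·A⁻².
  Combining: W⁻²·N⁻¹·Wb² = (kg⁻²·m⁻⁴·s⁶) · (kg⁻¹·m⁻¹·s²) · (kg²·m⁴·s⁻⁴·A⁻²) = kg⁻¹·m⁻¹·s⁴·A⁻².
Right side:
  J = kg·m²·s⁻².
  So J⁻¹ = kg⁻¹·m⁻²·s².
  Ω = kg·m²·s⁻³·A⁻².
  Wb = kg·m²·s⁻²·A⁻¹.
  So Wb² = kg²·m⁴·s⁻⁴·A⁻².
  W = kg·m²·s⁻³.
  So W⁻¹ = kg⁻¹·m⁻²·s³.
  N = kg·m·s⁻².
  So N⁻¹ = kg⁻¹·m⁻¹·s².
  Combining: J⁻¹·Ω·Wb²·W⁻¹·N⁻¹·s = (kg⁻¹·m⁻²·s²) · (kg·m²·s⁻³·A⁻²) · (kg²·m⁴·s⁻⁴·A⁻²) · (kg⁻¹·m⁻²·s³) · (kg⁻¹·m⁻¹·s²) · s = m·s·A⁻⁴.
Left is kg⁻¹·m⁻¹·s⁴·A⁻²; right is m·s·A⁻⁴ — different.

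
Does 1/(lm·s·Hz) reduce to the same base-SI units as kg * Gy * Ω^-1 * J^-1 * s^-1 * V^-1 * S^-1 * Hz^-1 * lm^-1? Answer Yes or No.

No

Left side:
  lm = cd.
  So lm⁻¹ = cd⁻¹.
  Hz = s⁻¹.
  So Hz⁻¹ = s.
  Combining: lm⁻¹·s⁻¹·Hz⁻¹ = cd⁻¹ · s⁻¹ · s = cd⁻¹.
Right side:
  Gy = J/kg (absorbed dose = energy per mass),
      = m²·s⁻².
  Ω = V/A (resistance = voltage per current),
      = kg·m²·s⁻³·A⁻².
  So Ω⁻¹ = kg⁻¹·m⁻²·s³·A².
  J = N·m (work = force × distance),
      = kg·m²·s⁻².
  So J⁻¹ = kg⁻¹·m⁻²·s².
  V = W/A (potential = power per current),
      = kg·m²·s⁻³·A⁻¹.
  So V⁻¹ = kg⁻¹·m⁻²·s³·A.
  S = 1/Ω (conductance is reciprocal resistance),
      = kg⁻¹·m⁻²·s³·A².
  So S⁻¹ = kg·m²·s⁻³·A⁻².
  Hz = 1/s = s⁻¹ (frequency is cycles per second).
  So Hz⁻¹ = s.
  lm = cd·sr = cd (luminous flux; sr is dimensionless).
  So lm⁻¹ = cd⁻¹.
  Combining: kg·Gy·Ω⁻¹·J⁻¹·s⁻¹·V⁻¹·S⁻¹·Hz⁻¹·lm⁻¹ = kg · (m²·s⁻²) · (kg⁻¹·m⁻²·s³·A²) · (kg⁻¹·m⁻²·s²) · s⁻¹ · (kg⁻¹·m⁻²·s³·A) · (kg·m²·s⁻³·A⁻²) · s · cd⁻¹ = kg⁻¹·m⁻²·s³·A·cd⁻¹.
Left is cd⁻¹; right is kg⁻¹·m⁻²·s³·A·cd⁻¹ — different.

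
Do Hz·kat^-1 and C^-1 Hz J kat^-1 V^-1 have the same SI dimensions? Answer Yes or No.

Left side:
  Hz = s⁻¹.
  kat = s⁻¹·mol.
  So kat⁻¹ = s·mol⁻¹.
  Combining: Hz·kat⁻¹ = s⁻¹ · (s·mol⁻¹) = mol⁻¹.
Right side:
  C = s·A.
  So C⁻¹ = s⁻¹·A⁻¹.
  Hz = s⁻¹.
  J = kg·m²·s⁻².
  kat = s⁻¹·mol.
  So kat⁻¹ = s·mol⁻¹.
  V = kg·m²·s⁻³·A⁻¹.
  So V⁻¹ = kg⁻¹·m⁻²·s³·A.
  Combining: C⁻¹·Hz·J·kat⁻¹·V⁻¹ = (s⁻¹·A⁻¹) · s⁻¹ · (kg·m²·s⁻²) · (s·mol⁻¹) · (kg⁻¹·m⁻²·s³·A) = mol⁻¹.
Both reduce to mol⁻¹.

Yes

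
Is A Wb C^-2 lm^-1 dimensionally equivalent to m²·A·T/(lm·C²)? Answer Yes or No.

Yes

Left side:
  Wb = kg·m²·s⁻²·A⁻¹.
  C = s·A.
  So C⁻² = s⁻²·A⁻².
  lm = cd.
  So lm⁻¹ = cd⁻¹.
  Combining: A·Wb·C⁻²·lm⁻¹ = A · (kg·m²·s⁻²·A⁻¹) · (s⁻²·A⁻²) · cd⁻¹ = kg·m²·s⁻⁴·A⁻²·cd⁻¹.
Right side:
  lm = cd.
  So lm⁻¹ = cd⁻¹.
  C = s·A.
  So C⁻² = s⁻²·A⁻².
  T = kg·s⁻²·A⁻¹.
  Combining: m²·lm⁻¹·C⁻²·A·T = m² · cd⁻¹ · (s⁻²·A⁻²) · A · (kg·s⁻²·A⁻¹) = kg·m²·s⁻⁴·A⁻²·cd⁻¹.
Both reduce to kg·m²·s⁻⁴·A⁻²·cd⁻¹.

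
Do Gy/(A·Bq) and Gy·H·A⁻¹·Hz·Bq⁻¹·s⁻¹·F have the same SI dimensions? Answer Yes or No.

Yes

Left side:
  Gy = J/kg (absorbed dose = energy per mass),
      = m²·s⁻².
  Bq = 1/s = s⁻¹ (activity is decays per second).
  So Bq⁻¹ = s.
  Combining: A⁻¹·Gy·Bq⁻¹ = A⁻¹ · (m²·s⁻²) · s = m²·s⁻¹·A⁻¹.
Right side:
  Gy = m²·s⁻².
  H = kg·m²·s⁻²·A⁻².
  Hz = s⁻¹.
  Bq = s⁻¹.
  So Bq⁻¹ = s.
  F = kg⁻¹·m⁻²·s⁴·A².
  Combining: Gy·H·A⁻¹·Hz·Bq⁻¹·s⁻¹·F = (m²·s⁻²) · (kg·m²·s⁻²·A⁻²) · A⁻¹ · s⁻¹ · s · s⁻¹ · (kg⁻¹·m⁻²·s⁴·A²) = m²·s⁻¹·A⁻¹.
Both reduce to m²·s⁻¹·A⁻¹.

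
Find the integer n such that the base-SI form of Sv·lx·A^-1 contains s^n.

-2

Sv = m²·s⁻².
lx = m⁻²·cd.
Combining: Sv·lx·A⁻¹ = (m²·s⁻²) · (m⁻²·cd) · A⁻¹ = s⁻²·A⁻¹·cd.
The exponent of s is -2.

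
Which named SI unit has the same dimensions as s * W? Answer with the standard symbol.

J

W = J/s (power = energy per time),
    = kg·m²·s⁻³.
Combining: s·W = s · (kg·m²·s⁻³) = kg·m²·s⁻².
kg·m²·s⁻² is the base-SI form of the joule.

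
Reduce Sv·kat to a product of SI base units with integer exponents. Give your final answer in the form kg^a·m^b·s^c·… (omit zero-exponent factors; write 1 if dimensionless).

Sv = J/kg (equivalent dose = energy per mass),
    = m²·s⁻².
kat = mol/s = s⁻¹·mol (catalytic activity).
Combining: Sv·kat = (m²·s⁻²) · (s⁻¹·mol) = m²·s⁻³·mol.

m²·s⁻³·mol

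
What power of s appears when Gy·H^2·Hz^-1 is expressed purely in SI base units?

Gy = J/kg (absorbed dose = energy per mass),
    = m²·s⁻².
H = Wb/A (inductance = flux per current),
    = kg·m²·s⁻²·A⁻².
So H² = kg²·m⁴·s⁻⁴·A⁻⁴.
Hz = 1/s = s⁻¹ (frequency is cycles per second).
So Hz⁻¹ = s.
Combining: Gy·H²·Hz⁻¹ = (m²·s⁻²) · (kg²·m⁴·s⁻⁴·A⁻⁴) · s = kg²·m⁶·s⁻⁵·A⁻⁴.
The exponent of s is -5.

-5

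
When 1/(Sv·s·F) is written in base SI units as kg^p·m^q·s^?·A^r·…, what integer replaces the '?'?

-3

Sv = J/kg (equivalent dose = energy per mass),
    = m²·s⁻².
So Sv⁻¹ = m⁻²·s².
F = C/V (capacitance = charge per voltage),
    = A·s/(kg·m²·s⁻³·A⁻¹) (substituting C and V),
    = kg⁻¹·m⁻²·s⁴·A².
So F⁻¹ = kg·m²·s⁻⁴·A⁻².
Combining: Sv⁻¹·s⁻¹·F⁻¹ = (m⁻²·s²) · s⁻¹ · (kg·m²·s⁻⁴·A⁻²) = kg·s⁻³·A⁻².
The exponent of s is -3.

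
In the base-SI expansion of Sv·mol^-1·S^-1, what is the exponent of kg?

1

Sv = J/kg (equivalent dose = energy per mass),
    = m²·s⁻².
S = 1/Ω (conductance is reciprocal resistance),
    = kg⁻¹·m⁻²·s³·A².
So S⁻¹ = kg·m²·s⁻³·A⁻².
Combining: Sv·mol⁻¹·S⁻¹ = (m²·s⁻²) · mol⁻¹ · (kg·m²·s⁻³·A⁻²) = kg·m⁴·s⁻⁵·A⁻²·mol⁻¹.
The exponent of kg is 1.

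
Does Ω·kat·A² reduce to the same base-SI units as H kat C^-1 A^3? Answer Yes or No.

Left side:
  Ω = V/A (resistance = voltage per current),
      = kg·m²·s⁻³·A⁻².
  kat = mol/s = s⁻¹·mol (catalytic activity).
  Combining: Ω·kat·A² = (kg·m²·s⁻³·A⁻²) · (s⁻¹·mol) · A² = kg·m²·s⁻⁴·mol.
Right side:
  H = Wb/A (inductance = flux per current),
      = kg·m²·s⁻²·A⁻².
  kat = mol/s = s⁻¹·mol (catalytic activity).
  C = A·s = s·A (charge = current × time).
  So C⁻¹ = s⁻¹·A⁻¹.
  Combining: H·kat·C⁻¹·A³ = (kg·m²·s⁻²·A⁻²) · (s⁻¹·mol) · (s⁻¹·A⁻¹) · A³ = kg·m²·s⁻⁴·mol.
Both reduce to kg·m²·s⁻⁴·mol.

Yes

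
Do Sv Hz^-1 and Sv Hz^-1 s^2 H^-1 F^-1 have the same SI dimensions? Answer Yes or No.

Left side:
  Sv = J/kg (equivalent dose = energy per mass),
      = m²·s⁻².
  Hz = 1/s = s⁻¹ (frequency is cycles per second).
  So Hz⁻¹ = s.
  Combining: Sv·Hz⁻¹ = (m²·s⁻²) · s = m²·s⁻¹.
Right side:
  Sv = J/kg (equivalent dose = energy per mass),
      = m²·s⁻².
  Hz = 1/s = s⁻¹ (frequency is cycles per second).
  So Hz⁻¹ = s.
  H = Wb/A (inductance = flux per current),
      = kg·m²·s⁻²·A⁻².
  So H⁻¹ = kg⁻¹·m⁻²·s²·A².
  F = C/V (capacitance = charge per voltage),
      = A·s/(kg·m²·s⁻³·A⁻¹) (substituting C and V),
      = kg⁻¹·m⁻²·s⁴·A².
  So F⁻¹ = kg·m²·s⁻⁴·A⁻².
  Combining: Sv·Hz⁻¹·s²·H⁻¹·F⁻¹ = (m²·s⁻²) · s · s² · (kg⁻¹·m⁻²·s²·A²) · (kg·m²·s⁻⁴·A⁻²) = m²·s⁻¹.
Both reduce to m²·s⁻¹.

Yes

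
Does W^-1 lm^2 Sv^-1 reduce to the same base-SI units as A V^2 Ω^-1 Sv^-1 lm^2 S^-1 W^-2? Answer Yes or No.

Left side:
  W = J/s (power = energy per time),
      = kg·m²·s⁻³.
  So W⁻¹ = kg⁻¹·m⁻²·s³.
  lm = cd·sr = cd (luminous flux; sr is dimensionless).
  So lm² = cd².
  Sv = J/kg (equivalent dose = energy per mass),
      = m²·s⁻².
  So Sv⁻¹ = m⁻²·s².
  Combining: W⁻¹·lm²·Sv⁻¹ = (kg⁻¹·m⁻²·s³) · cd² · (m⁻²·s²) = kg⁻¹·m⁻⁴·s⁵·cd².
Right side:
  V = W/A (potential = power per current),
      = kg·m²·s⁻³·A⁻¹.
  So V² = kg²·m⁴·s⁻⁶·A⁻².
  Ω = V/A (resistance = voltage per current),
      = kg·m²·s⁻³·A⁻².
  So Ω⁻¹ = kg⁻¹·m⁻²·s³·A².
  Sv = J/kg (equivalent dose = energy per mass),
      = m²·s⁻².
  So Sv⁻¹ = m⁻²·s².
  lm = cd·sr = cd (luminous flux; sr is dimensionless).
  So lm² = cd².
  S = 1/Ω (conductance is reciprocal resistance),
      = kg⁻¹·m⁻²·s³·A².
  So S⁻¹ = kg·m²·s⁻³·A⁻².
  W = J/s (power = energy per time),
      = kg·m²·s⁻³.
  So W⁻² = kg⁻²·m⁻⁴·s⁶.
  Combining: A·V²·Ω⁻¹·Sv⁻¹·lm²·S⁻¹·W⁻² = A · (kg²·m⁴·s⁻⁶·A⁻²) · (kg⁻¹·m⁻²·s³·A²) · (m⁻²·s²) · cd² · (kg·m²·s⁻³·A⁻²) · (kg⁻²·m⁻⁴·s⁶) = m⁻²·s²·A⁻¹·cd².
Left is kg⁻¹·m⁻⁴·s⁵·cd²; right is m⁻²·s²·A⁻¹·cd² — different.

No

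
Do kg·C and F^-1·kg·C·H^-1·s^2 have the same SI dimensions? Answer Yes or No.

Yes

Left side:
  C = A·s = s·A (charge = current × time).
  Combining: kg·C = kg · (s·A) = kg·s·A.
Right side:
  F = C/V (capacitance = charge per voltage),
      = A·s/(kg·m²·s⁻³·A⁻¹) (substituting C and V),
      = kg⁻¹·m⁻²·s⁴·A².
  So F⁻¹ = kg·m²·s⁻⁴·A⁻².
  C = A·s = s·A (charge = current × time).
  H = Wb/A (inductance = flux per current),
      = kg·m²·s⁻²·A⁻².
  So H⁻¹ = kg⁻¹·m⁻²·s²·A².
  Combining: F⁻¹·kg·C·H⁻¹·s² = (kg·m²·s⁻⁴·A⁻²) · kg · (s·A) · (kg⁻¹·m⁻²·s²·A²) · s² = kg·s·A.
Both reduce to kg·s·A.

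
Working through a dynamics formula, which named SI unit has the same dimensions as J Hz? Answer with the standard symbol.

W

J = N·m (work = force × distance),
    = kg·m²·s⁻².
Hz = 1/s = s⁻¹ (frequency is cycles per second).
Combining: J·Hz = (kg·m²·s⁻²) · s⁻¹ = kg·m²·s⁻³.
kg·m²·s⁻³ is the base-SI form of the watt.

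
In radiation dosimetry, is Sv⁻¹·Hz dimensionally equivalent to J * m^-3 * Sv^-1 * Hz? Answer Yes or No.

No

Left side:
  Sv = J/kg (equivalent dose = energy per mass),
      = m²·s⁻².
  So Sv⁻¹ = m⁻²·s².
  Hz = 1/s = s⁻¹ (frequency is cycles per second).
  Combining: Sv⁻¹·Hz = (m⁻²·s²) · s⁻¹ = m⁻²·s.
Right side:
  J = N·m (work = force × distance),
      = kg·m²·s⁻².
  Sv = J/kg (equivalent dose = energy per mass),
      = m²·s⁻².
  So Sv⁻¹ = m⁻²·s².
  Hz = 1/s = s⁻¹ (frequency is cycles per second).
  Combining: J·m⁻³·Sv⁻¹·Hz = (kg·m²·s⁻²) · m⁻³ · (m⁻²·s²) · s⁻¹ = kg·m⁻³·s⁻¹.
Left is m⁻²·s; right is kg·m⁻³·s⁻¹ — different.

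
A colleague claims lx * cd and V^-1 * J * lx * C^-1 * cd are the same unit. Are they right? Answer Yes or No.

Left side:
  lx = m⁻²·cd.
  Combining: lx·cd = (m⁻²·cd) · cd = m⁻²·cd².
Right side:
  V = W/A (potential = power per current),
      = kg·m²·s⁻³·A⁻¹.
  So V⁻¹ = kg⁻¹·m⁻²·s³·A.
  J = N·m (work = force × distance),
      = kg·m²·s⁻².
  lx = lm/m² (illuminance = luminous flux per area),
      = m⁻²·cd.
  C = A·s = s·A (charge = current × time).
  So C⁻¹ = s⁻¹·A⁻¹.
  Combining: V⁻¹·J·lx·C⁻¹·cd = (kg⁻¹·m⁻²·s³·A) · (kg·m²·s⁻²) · (m⁻²·cd) · (s⁻¹·A⁻¹) · cd = m⁻²·cd².
Both reduce to m⁻²·cd².

Yes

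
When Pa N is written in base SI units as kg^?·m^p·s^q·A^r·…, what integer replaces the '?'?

2

Pa = N/m² (pressure = force per area),
    = kg·m⁻¹·s⁻².
N = kg·m/s² = kg·m·s⁻² (force = mass × acceleration).
Combining: Pa·N = (kg·m⁻¹·s⁻²) · (kg·m·s⁻²) = kg²·s⁻⁴.
The exponent of kg is 2.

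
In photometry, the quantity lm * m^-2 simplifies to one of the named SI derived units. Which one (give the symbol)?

lm = cd·sr = cd (luminous flux; sr is dimensionless).
Combining: lm·m⁻² = cd · m⁻² = m⁻²·cd.
m⁻²·cd is the base-SI form of the lux.

lx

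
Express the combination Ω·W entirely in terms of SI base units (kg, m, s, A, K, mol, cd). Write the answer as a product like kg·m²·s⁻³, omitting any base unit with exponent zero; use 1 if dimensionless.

kg²·m⁴·s⁻⁶·A⁻²

Ω = kg·m²·s⁻³·A⁻².
W = kg·m²·s⁻³.
Combining: Ω·W = (kg·m²·s⁻³·A⁻²) · (kg·m²·s⁻³) = kg²·m⁴·s⁻⁶·A⁻².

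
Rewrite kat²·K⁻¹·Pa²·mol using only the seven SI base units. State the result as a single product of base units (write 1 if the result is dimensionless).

kat = mol/s = s⁻¹·mol (catalytic activity).
So kat² = s⁻²·mol².
Pa = N/m² (pressure = force per area),
    = kg·m⁻¹·s⁻².
So Pa² = kg²·m⁻²·s⁻⁴.
Combining: kat²·K⁻¹·Pa²·mol = (s⁻²·mol²) · K⁻¹ · (kg²·m⁻²·s⁻⁴) · mol = kg²·m⁻²·s⁻⁶·K⁻¹·mol³.

kg²·m⁻²·s⁻⁶·K⁻¹·mol³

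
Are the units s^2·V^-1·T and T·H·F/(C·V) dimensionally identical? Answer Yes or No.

No

Left side:
  V = W/A (potential = power per current),
      = kg·m²·s⁻³·A⁻¹.
  So V⁻¹ = kg⁻¹·m⁻²·s³·A.
  T = Wb/m² (flux density = flux per area),
      = kg·s⁻²·A⁻¹.
  Combining: s²·V⁻¹·T = s² · (kg⁻¹·m⁻²·s³·A) · (kg·s⁻²·A⁻¹) = m⁻²·s³.
Right side:
  T = Wb/m² (flux density = flux per area),
      = kg·s⁻²·A⁻¹.
  C = A·s = s·A (charge = current × time).
  So C⁻¹ = s⁻¹·A⁻¹.
  H = Wb/A (inductance = flux per current),
      = kg·m²·s⁻²·A⁻².
  F = C/V (capacitance = charge per voltage),
      = A·s/(kg·m²·s⁻³·A⁻¹) (substituting C and V),
      = kg⁻¹·m⁻²·s⁴·A².
  V = W/A (potential = power per current),
      = kg·m²·s⁻³·A⁻¹.
  So V⁻¹ = kg⁻¹·m⁻²·s³·A.
  Combining: T·C⁻¹·H·F·V⁻¹ = (kg·s⁻²·A⁻¹) · (s⁻¹·A⁻¹) · (kg·m²·s⁻²·A⁻²) · (kg⁻¹·m⁻²·s⁴·A²) · (kg⁻¹·m⁻²·s³·A) = m⁻²·s²·A⁻¹.
Left is m⁻²·s³; right is m⁻²·s²·A⁻¹ — different.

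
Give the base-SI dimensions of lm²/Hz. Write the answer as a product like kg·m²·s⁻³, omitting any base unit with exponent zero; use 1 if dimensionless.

s·cd²

lm = cd·sr = cd (luminous flux; sr is dimensionless).
So lm² = cd².
Hz = 1/s = s⁻¹ (frequency is cycles per second).
So Hz⁻¹ = s.
Combining: lm²·Hz⁻¹ = cd² · s = s·cd².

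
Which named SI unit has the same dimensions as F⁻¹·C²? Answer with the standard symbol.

J

F = kg⁻¹·m⁻²·s⁴·A².
So F⁻¹ = kg·m²·s⁻⁴·A⁻².
C = s·A.
So C² = s²·A².
Combining: F⁻¹·C² = (kg·m²·s⁻⁴·A⁻²) · (s²·A²) = kg·m²·s⁻².
kg·m²·s⁻² is the base-SI form of the joule.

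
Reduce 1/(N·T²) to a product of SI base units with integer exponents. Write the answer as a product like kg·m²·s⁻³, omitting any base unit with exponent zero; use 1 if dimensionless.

kg⁻³·m⁻¹·s⁶·A²

N = kg·m·s⁻².
So N⁻¹ = kg⁻¹·m⁻¹·s².
T = kg·s⁻²·A⁻¹.
So T⁻² = kg⁻²·s⁴·A².
Combining: N⁻¹·T⁻² = (kg⁻¹·m⁻¹·s²) · (kg⁻²·s⁴·A²) = kg⁻³·m⁻¹·s⁶·A².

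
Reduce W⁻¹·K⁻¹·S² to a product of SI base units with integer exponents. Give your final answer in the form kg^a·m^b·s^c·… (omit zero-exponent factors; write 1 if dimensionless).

kg⁻³·m⁻⁶·s⁹·A⁴·K⁻¹

W = J/s (power = energy per time),
    = kg·m²·s⁻³.
So W⁻¹ = kg⁻¹·m⁻²·s³.
S = 1/Ω (conductance is reciprocal resistance),
    = kg⁻¹·m⁻²·s³·A².
So S² = kg⁻²·m⁻⁴·s⁶·A⁴.
Combining: W⁻¹·K⁻¹·S² = (kg⁻¹·m⁻²·s³) · K⁻¹ · (kg⁻²·m⁻⁴·s⁶·A⁴) = kg⁻³·m⁻⁶·s⁹·A⁴·K⁻¹.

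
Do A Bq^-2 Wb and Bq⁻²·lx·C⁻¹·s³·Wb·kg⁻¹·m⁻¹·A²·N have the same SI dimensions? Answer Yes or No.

No

Left side:
  Bq = s⁻¹.
  So Bq⁻² = s².
  Wb = kg·m²·s⁻²·A⁻¹.
  Combining: A·Bq⁻²·Wb = A · s² · (kg·m²·s⁻²·A⁻¹) = kg·m².
Right side:
  Bq = s⁻¹.
  So Bq⁻² = s².
  lx = m⁻²·cd.
  C = s·A.
  So C⁻¹ = s⁻¹·A⁻¹.
  Wb = kg·m²·s⁻²·A⁻¹.
  N = kg·m·s⁻².
  Combining: Bq⁻²·lx·C⁻¹·s³·Wb·kg⁻¹·m⁻¹·A²·N = s² · (m⁻²·cd) · (s⁻¹·A⁻¹) · s³ · (kg·m²·s⁻²·A⁻¹) · kg⁻¹ · m⁻¹ · A² · (kg·m·s⁻²) = kg·cd.
Left is kg·m²; right is kg·cd — different.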